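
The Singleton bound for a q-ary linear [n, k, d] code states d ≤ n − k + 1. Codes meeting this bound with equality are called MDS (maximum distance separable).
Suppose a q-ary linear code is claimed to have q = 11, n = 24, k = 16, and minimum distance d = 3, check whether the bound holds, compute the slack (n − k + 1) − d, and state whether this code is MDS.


Singleton RHS = n − k + 1 = 9, slack = 6, bound satisfied, not MDS.

Singleton bound: d ≤ n − k + 1.
Here n = 24, k = 16, so n − k + 1 = 9.
Given d = 3, check d ≤ 9: YES.
Slack = (n − k + 1) − d = 6.
The code is NOT MDS (slack = 6 > 0).
Description: the claimed parameters are [24, 16, 3]_11; such a code would be non-MDS.


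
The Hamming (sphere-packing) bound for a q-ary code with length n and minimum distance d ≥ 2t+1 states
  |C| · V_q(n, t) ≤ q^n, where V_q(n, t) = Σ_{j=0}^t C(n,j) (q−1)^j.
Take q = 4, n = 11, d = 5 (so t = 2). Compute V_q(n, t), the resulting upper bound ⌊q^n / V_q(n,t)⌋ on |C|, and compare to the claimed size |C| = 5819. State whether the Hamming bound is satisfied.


V_q(n, t) = 529, q^n = 4194304, Hamming bound = 7928, |C| = 5819 ≤ bound (satisfied).

Step 1: Compute V_q(n, t) = Σ_{j=0}^2 C(n, j) (q−1)^j.
  j = 0: C(11,0)·(3)^0 = 1·1 = 1.
  j = 1: C(11,1)·(3)^1 = 11·3 = 33.
  j = 2: C(11,2)·(3)^2 = 55·9 = 495.
  V_q(n, t) = 1 + 33 + 495 = 529.
Step 2: q^n = 4^11 = 4194304.
Step 3: Hamming bound ⌊q^n / V_q(n,t)⌋ = ⌊4194304/529⌋ = 7928.
Step 4: Compare |C| = 5819 to 7928: satisfied.
The claimed |C| lies below the Hamming bound.


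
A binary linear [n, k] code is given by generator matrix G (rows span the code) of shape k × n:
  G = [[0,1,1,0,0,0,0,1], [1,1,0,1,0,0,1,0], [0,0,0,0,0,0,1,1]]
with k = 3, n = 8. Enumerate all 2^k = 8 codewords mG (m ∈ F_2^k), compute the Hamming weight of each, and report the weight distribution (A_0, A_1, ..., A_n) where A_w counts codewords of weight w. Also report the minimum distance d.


Weight distribution: A_0 = 1, A_2 = 1, A_3 = 3, A_4 = 2, A_5 = 1. Minimum distance d = 2.

Enumerate all 2^3 = 8 messages m ∈ F_2^3.
For each, compute codeword c = mG in F_2^8, then tally its weight.
  m = 000 → c = 00000000, weight = 0.
  m = 100 → c = 01100001, weight = 3.
  m = 010 → c = 11010010, weight = 4.
  m = 110 → c = 10110011, weight = 5.
  m = 001 → c = 00000011, weight = 2.
  m = 101 → c = 01100010, weight = 3.
  m = 011 → c = 11010001, weight = 4.
  m = 111 → c = 10110000, weight = 3.
Tally weights:
  weight 0: 1 codewords.
  weight 2: 1 codewords.
  weight 3: 3 codewords.
  weight 4: 2 codewords.
  weight 5: 1 codewords.
Minimum distance d = smallest w > 0 with A_w > 0 = 2.
Sanity: Σ A_w = 8 = 2^3 = 8 ✓.


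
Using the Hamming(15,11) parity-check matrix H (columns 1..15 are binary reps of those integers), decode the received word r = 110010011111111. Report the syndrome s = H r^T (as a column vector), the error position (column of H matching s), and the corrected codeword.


s = (0, 1, 1, 0)^T, error position = 6, corrected codeword c = 110011011111111

Compute s = H r^T mod 2 one row at a time:
  s_1 = 1 + 1 + 1 + 1 + 1 + 1 + 1 + 1 = 8 ≡ 0 (mod 2).
  s_2 = 0 + 1 + 0 + 0 + 1 + 1 + 1 + 1 = 5 ≡ 1 (mod 2).
  s_3 = 1 + 0 + 0 + 0 + 1 + 1 + 1 + 1 = 5 ≡ 1 (mod 2).
  s_4 = 1 + 0 + 1 + 0 + 1 + 1 + 1 + 1 = 6 ≡ 0 (mod 2).
s = (0, 1, 1, 0)^T — this equals column 6 of H (binary 0110), so error is at position 6.
Correct: flip bit 6 of r = 110010011111111 to get c = 110011011111111.


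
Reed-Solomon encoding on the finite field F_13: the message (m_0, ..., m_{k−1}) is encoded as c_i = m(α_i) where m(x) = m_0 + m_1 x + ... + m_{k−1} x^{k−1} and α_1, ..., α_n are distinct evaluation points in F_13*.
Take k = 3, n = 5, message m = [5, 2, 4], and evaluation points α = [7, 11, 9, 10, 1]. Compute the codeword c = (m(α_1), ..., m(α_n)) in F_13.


c = [7, 4, 9, 9, 11]

Message polynomial: m(x) = 5 + 2·x + 4·x^2 (mod 13).
For each evaluation point α_i, compute m(α_i) mod 13:
  α_1 = 7: Horner steps 4 → 4 → 7, so m(7) = 7.
  α_2 = 11: Horner steps 4 → 7 → 4, so m(11) = 4.
  α_3 = 9: Horner steps 4 → 12 → 9, so m(9) = 9.
  α_4 = 10: Horner steps 4 → 3 → 9, so m(10) = 9.
  α_5 = 1: Horner steps 4 → 6 → 11, so m(1) = 11.
Codeword c = [7, 4, 9, 9, 11] ∈ F_13^5.


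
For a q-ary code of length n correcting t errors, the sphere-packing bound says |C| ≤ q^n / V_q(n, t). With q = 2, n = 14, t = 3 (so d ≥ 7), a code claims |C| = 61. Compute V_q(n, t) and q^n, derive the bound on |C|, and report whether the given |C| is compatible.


V_q(n, t) = 470, q^n = 16384, Hamming bound = 34, |C| = 61 > bound (violated).

Step 1: Compute V_q(n, t) = Σ_{j=0}^3 C(n, j) (q−1)^j.
  j = 0: C(14,0)·(1)^0 = 1·1 = 1.
  j = 1: C(14,1)·(1)^1 = 14·1 = 14.
  j = 2: C(14,2)·(1)^2 = 91·1 = 91.
  j = 3: C(14,3)·(1)^3 = 364·1 = 364.
  V_q(n, t) = 1 + 14 + 91 + 364 = 470.
Step 2: q^n = 2^14 = 16384.
Step 3: Hamming bound ⌊q^n / V_q(n,t)⌋ = ⌊16384/470⌋ = 34.
Step 4: Compare |C| = 61 to 34: violated.
The claimed |C| lies above the Hamming bound, so no 2-ary code of length 14 with d ≥ 7 can have 61 codewords.


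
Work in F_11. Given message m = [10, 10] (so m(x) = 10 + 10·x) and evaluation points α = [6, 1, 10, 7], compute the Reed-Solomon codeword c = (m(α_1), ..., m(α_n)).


c = [4, 9, 0, 3]

Message polynomial: m(x) = 10 + 10·x (mod 11).
For each evaluation point α_i, compute m(α_i) mod 11:
  α_1 = 6: Horner steps 10 → 4, so m(6) = 4.
  α_2 = 1: Horner steps 10 → 9, so m(1) = 9.
  α_3 = 10: Horner steps 10 → 0, so m(10) = 0.
  α_4 = 7: Horner steps 10 → 3, so m(7) = 3.
Codeword c = [4, 9, 0, 3] ∈ F_11^4.


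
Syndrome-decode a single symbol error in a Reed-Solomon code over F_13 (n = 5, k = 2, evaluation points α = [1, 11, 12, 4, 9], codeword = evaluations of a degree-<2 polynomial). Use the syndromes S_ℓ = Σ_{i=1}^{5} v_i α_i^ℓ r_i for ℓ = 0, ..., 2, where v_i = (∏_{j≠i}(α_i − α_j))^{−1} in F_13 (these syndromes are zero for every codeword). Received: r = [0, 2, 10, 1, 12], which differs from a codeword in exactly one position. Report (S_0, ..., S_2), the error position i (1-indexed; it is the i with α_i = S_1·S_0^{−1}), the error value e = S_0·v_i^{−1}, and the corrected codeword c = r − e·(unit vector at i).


S = (11, 5, 7), error at position 4, error magnitude e = 3, c = [0, 2, 10, 11, 12].

Step 1: column multipliers v_i = (∏_{j≠i}(α_i − α_j))^{−1} mod 13.
  i = 1 (α = 1): (1−11)(1−12)(1−4)(1−9) = (−10)·(−11)·(−3)·(−8) = 2640 ≡ 1, so v_1 = 1^{−1} = 1 (mod 13).
  i = 2 (α = 11): (11−1)(11−12)(11−4)(11−9) = 10·(−1)·7·2 = −140 ≡ 3, so v_2 = 3^{−1} = 9 (mod 13).
  i = 3 (α = 12): (12−1)(12−11)(12−4)(12−9) = 11·1·8·3 = 264 ≡ 4, so v_3 = 4^{−1} = 10 (mod 13).
  i = 4 (α = 4): (4−1)(4−11)(4−12)(4−9) = 3·(−7)·(−8)·(−5) = −840 ≡ 5, so v_4 = 5^{−1} = 8 (mod 13).
  i = 5 (α = 9): (9−1)(9−11)(9−12)(9−4) = 8·(−2)·(−3)·5 = 240 ≡ 6, so v_5 = 6^{−1} = 11 (mod 13).
  v = [1, 9, 10, 8, 11].
Step 2: syndromes of r = [0, 2, 10, 1, 12] (all sums mod 13).
  S_0 = Σ v_i r_i = 1·0 + 9·2 + 10·10 + 8·1 + 11·12 = 258 ≡ 11.
  S_1 = Σ v_i α_i r_i = 1·1·0 + 9·11·2 + 10·12·10 + 8·4·1 + 11·9·12 = 2618 ≡ 5.
  α_i^2 mod 13 = [1, 4, 1, 3, 3].
  S_2 = Σ v_i α_i^2 r_i = 1·1·0 + 9·4·2 + 10·1·10 + 8·3·1 + 11·3·12 = 592 ≡ 7.
  S = (11, 5, 7) ≠ 0, so r is not a codeword (an error is present).
Step 3: locate the error. For a single error e at position i, S_ℓ = v_i·e·α_i^ℓ, so α_err = S_1/S_0.
  S_0^{−1} = 11^{−1} = 6 (mod 13), so α_err = 5·6 = 30 ≡ 4 = α_4. Error position i = 4.
  Consistency check: S_2/S_1 = 7·8 = 56 ≡ 4 = α_err ✓ (single-error assumption holds).
Step 4: error magnitude e = S_0/v_4 = S_0·∏_{j≠4}(α_4 − α_j) = 11·5 = 55 ≡ 3 (mod 13).
Step 5: correct position 4: c_4 = r_4 − e = 1 − 3 ≡ 11 (mod 13). Hence c = [0, 2, 10, 11, 12].
  Check: interpolating c through the α_i gives m(x) = 5 + 8·x (degree < 2) with m(α_i) = c_i for every i, so c is indeed a codeword.


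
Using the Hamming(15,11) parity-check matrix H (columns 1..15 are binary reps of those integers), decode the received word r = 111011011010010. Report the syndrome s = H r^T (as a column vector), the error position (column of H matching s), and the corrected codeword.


s = (0, 1, 1, 1)^T, error position = 7, corrected codeword c = 111011111010010

Compute s = H r^T mod 2 one row at a time:
  s_1 = 1 + 1 + 0 + 1 + 0 + 0 + 1 + 0 = 4 ≡ 0 (mod 2).
  s_2 = 0 + 1 + 1 + 0 + 0 + 0 + 1 + 0 = 3 ≡ 1 (mod 2).
  s_3 = 1 + 1 + 1 + 0 + 0 + 1 + 1 + 0 = 5 ≡ 1 (mod 2).
  s_4 = 1 + 1 + 1 + 0 + 1 + 1 + 0 + 0 = 5 ≡ 1 (mod 2).
s = (0, 1, 1, 1)^T — this equals column 7 of H (binary 0111), so error is at position 7.
Correct: flip bit 7 of r = 111011011010010 to get c = 111011111010010.


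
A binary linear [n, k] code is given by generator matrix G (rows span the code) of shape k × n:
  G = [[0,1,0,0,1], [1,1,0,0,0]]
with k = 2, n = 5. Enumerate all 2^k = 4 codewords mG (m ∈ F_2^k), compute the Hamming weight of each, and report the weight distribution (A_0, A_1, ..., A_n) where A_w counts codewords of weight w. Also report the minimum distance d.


Weight distribution: A_0 = 1, A_2 = 3. Minimum distance d = 2.

Enumerate all 2^2 = 4 messages m ∈ F_2^2.
For each, compute codeword c = mG in F_2^5, then tally its weight.
  m = 00 → c = 00000, weight = 0.
  m = 10 → c = 01001, weight = 2.
  m = 01 → c = 11000, weight = 2.
  m = 11 → c = 10001, weight = 2.
Tally weights:
  weight 0: 1 codewords.
  weight 2: 3 codewords.
Minimum distance d = smallest w > 0 with A_w > 0 = 2.
Sanity: Σ A_w = 4 = 2^2 = 4 ✓.


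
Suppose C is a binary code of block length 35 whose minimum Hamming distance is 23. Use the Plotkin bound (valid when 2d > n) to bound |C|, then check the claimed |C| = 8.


Plotkin bound M ≤ 4; given |C| = 8 > bound (violated).

Check applicability: 2d = 46, n = 35.
2d − n = 11 > 0, so Plotkin applies.
Compute d/(2d−n) = 23/11 ≈ 2.0909.
⌊d/(2d−n)⌋ = 2.
Plotkin bound: M ≤ 2·2 = 4.
Given |C| = 8, check: VIOLATED.
This |C| is above the Plotkin bound, so no binary code with n = 35, d = 23 and 8 codewords exists.


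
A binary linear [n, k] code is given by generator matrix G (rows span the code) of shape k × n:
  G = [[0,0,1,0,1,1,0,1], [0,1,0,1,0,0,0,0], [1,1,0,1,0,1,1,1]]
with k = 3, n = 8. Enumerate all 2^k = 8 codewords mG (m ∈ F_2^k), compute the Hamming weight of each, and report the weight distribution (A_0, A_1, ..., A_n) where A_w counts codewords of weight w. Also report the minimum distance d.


Weight distribution: A_0 = 1, A_2 = 1, A_4 = 3, A_6 = 3. Minimum distance d = 2.

Enumerate all 2^3 = 8 messages m ∈ F_2^3.
For each, compute codeword c = mG in F_2^8, then tally its weight.
  m = 000 → c = 00000000, weight = 0.
  m = 100 → c = 00101101, weight = 4.
  m = 010 → c = 01010000, weight = 2.
  m = 110 → c = 01111101, weight = 6.
  m = 001 → c = 11010111, weight = 6.
  m = 101 → c = 11111010, weight = 6.
  m = 011 → c = 10000111, weight = 4.
  m = 111 → c = 10101010, weight = 4.
Tally weights:
  weight 0: 1 codewords.
  weight 2: 1 codewords.
  weight 4: 3 codewords.
  weight 6: 3 codewords.
Minimum distance d = smallest w > 0 with A_w > 0 = 2.
Sanity: Σ A_w = 8 = 2^3 = 8 ✓.


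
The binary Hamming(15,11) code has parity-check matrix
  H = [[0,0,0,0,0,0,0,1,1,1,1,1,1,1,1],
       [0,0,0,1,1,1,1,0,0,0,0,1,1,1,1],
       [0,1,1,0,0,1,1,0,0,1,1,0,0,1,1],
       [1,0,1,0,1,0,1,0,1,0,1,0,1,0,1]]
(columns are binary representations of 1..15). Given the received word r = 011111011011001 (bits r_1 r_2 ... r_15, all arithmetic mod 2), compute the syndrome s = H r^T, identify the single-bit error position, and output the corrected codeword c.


s = (1, 1, 1, 1)^T, error position = 15, corrected codeword c = 011111011011000

Compute s = H r^T mod 2 one row at a time:
  s_1 = 1 + 1 + 0 + 1 + 1 + 0 + 0 + 1 = 5 ≡ 1 (mod 2).
  s_2 = 1 + 1 + 1 + 0 + 1 + 0 + 0 + 1 = 5 ≡ 1 (mod 2).
  s_3 = 1 + 1 + 1 + 0 + 0 + 1 + 0 + 1 = 5 ≡ 1 (mod 2).
  s_4 = 0 + 1 + 1 + 0 + 1 + 1 + 0 + 1 = 5 ≡ 1 (mod 2).
s = (1, 1, 1, 1)^T — this equals column 15 of H (binary 1111), so error is at position 15.
Correct: flip bit 15 of r = 011111011011001 to get c = 011111011011000.


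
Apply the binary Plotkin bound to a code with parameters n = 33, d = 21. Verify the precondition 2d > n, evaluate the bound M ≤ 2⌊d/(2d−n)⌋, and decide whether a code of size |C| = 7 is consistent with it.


Plotkin bound M ≤ 4; given |C| = 7 > bound (violated).

Check applicability: 2d = 42, n = 33.
2d − n = 9 > 0, so Plotkin applies.
Compute d/(2d−n) = 21/9 ≈ 2.3333.
⌊d/(2d−n)⌋ = 2.
Plotkin bound: M ≤ 2·2 = 4.
Given |C| = 7, check: VIOLATED.
This |C| is above the Plotkin bound, so no binary code with n = 33, d = 21 and 7 codewords exists.


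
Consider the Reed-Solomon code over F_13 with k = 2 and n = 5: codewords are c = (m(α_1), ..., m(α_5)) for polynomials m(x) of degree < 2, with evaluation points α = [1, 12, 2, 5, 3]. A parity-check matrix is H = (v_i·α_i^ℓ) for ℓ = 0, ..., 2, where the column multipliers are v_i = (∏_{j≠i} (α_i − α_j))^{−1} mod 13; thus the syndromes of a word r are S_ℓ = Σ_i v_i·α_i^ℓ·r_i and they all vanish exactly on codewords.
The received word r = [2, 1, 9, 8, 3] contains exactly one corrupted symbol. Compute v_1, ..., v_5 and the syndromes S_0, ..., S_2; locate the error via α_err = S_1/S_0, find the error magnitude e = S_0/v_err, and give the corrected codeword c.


S = (4, 7, 9), error at position 4, error magnitude e = 4, c = [2, 1, 9, 4, 3].

Step 1: column multipliers v_i = (∏_{j≠i}(α_i − α_j))^{−1} mod 13.
  i = 1 (α = 1): (1−12)(1−2)(1−5)(1−3) = (−11)·(−1)·(−4)·(−2) = 88 ≡ 10, so v_1 = 10^{−1} = 4 (mod 13).
  i = 2 (α = 12): (12−1)(12−2)(12−5)(12−3) = 11·10·7·9 = 6930 ≡ 1, so v_2 = 1^{−1} = 1 (mod 13).
  i = 3 (α = 2): (2−1)(2−12)(2−5)(2−3) = 1·(−10)·(−3)·(−1) = −30 ≡ 9, so v_3 = 9^{−1} = 3 (mod 13).
  i = 4 (α = 5): (5−1)(5−12)(5−2)(5−3) = 4·(−7)·3·2 = −168 ≡ 1, so v_4 = 1^{−1} = 1 (mod 13).
  i = 5 (α = 3): (3−1)(3−12)(3−2)(3−5) = 2·(−9)·1·(−2) = 36 ≡ 10, so v_5 = 10^{−1} = 4 (mod 13).
  v = [4, 1, 3, 1, 4].
Step 2: syndromes of r = [2, 1, 9, 8, 3] (all sums mod 13).
  S_0 = Σ v_i r_i = 4·2 + 1·1 + 3·9 + 1·8 + 4·3 = 56 ≡ 4.
  S_1 = Σ v_i α_i r_i = 4·1·2 + 1·12·1 + 3·2·9 + 1·5·8 + 4·3·3 = 150 ≡ 7.
  α_i^2 mod 13 = [1, 1, 4, 12, 9].
  S_2 = Σ v_i α_i^2 r_i = 4·1·2 + 1·1·1 + 3·4·9 + 1·12·8 + 4·9·3 = 321 ≡ 9.
  S = (4, 7, 9) ≠ 0, so r is not a codeword (an error is present).
Step 3: locate the error. For a single error e at position i, S_ℓ = v_i·e·α_i^ℓ, so α_err = S_1/S_0.
  S_0^{−1} = 4^{−1} = 10 (mod 13), so α_err = 7·10 = 70 ≡ 5 = α_4. Error position i = 4.
  Consistency check: S_2/S_1 = 9·2 = 18 ≡ 5 = α_err ✓ (single-error assumption holds).
Step 4: error magnitude e = S_0/v_4 = S_0·∏_{j≠4}(α_4 − α_j) = 4·1 = 4 ≡ 4 (mod 13).
Step 5: correct position 4: c_4 = r_4 − e = 8 − 4 ≡ 4 (mod 13). Hence c = [2, 1, 9, 4, 3].
  Check: interpolating c through the α_i gives m(x) = 8 + 7·x (degree < 2) with m(α_i) = c_i for every i, so c is indeed a codeword.


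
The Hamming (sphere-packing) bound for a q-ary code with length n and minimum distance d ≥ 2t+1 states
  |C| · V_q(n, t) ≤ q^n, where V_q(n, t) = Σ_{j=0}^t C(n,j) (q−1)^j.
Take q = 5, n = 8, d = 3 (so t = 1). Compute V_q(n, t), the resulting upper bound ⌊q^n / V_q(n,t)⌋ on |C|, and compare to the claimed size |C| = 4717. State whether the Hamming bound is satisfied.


V_q(n, t) = 33, q^n = 390625, Hamming bound = 11837, |C| = 4717 ≤ bound (satisfied).

Step 1: Compute V_q(n, t) = Σ_{j=0}^1 C(n, j) (q−1)^j.
  j = 0: C(8,0)·(4)^0 = 1·1 = 1.
  j = 1: C(8,1)·(4)^1 = 8·4 = 32.
  V_q(n, t) = 1 + 32 = 33.
Step 2: q^n = 5^8 = 390625.
Step 3: Hamming bound ⌊q^n / V_q(n,t)⌋ = ⌊390625/33⌋ = 11837.
Step 4: Compare |C| = 4717 to 11837: satisfied.
The claimed |C| lies below the Hamming bound.


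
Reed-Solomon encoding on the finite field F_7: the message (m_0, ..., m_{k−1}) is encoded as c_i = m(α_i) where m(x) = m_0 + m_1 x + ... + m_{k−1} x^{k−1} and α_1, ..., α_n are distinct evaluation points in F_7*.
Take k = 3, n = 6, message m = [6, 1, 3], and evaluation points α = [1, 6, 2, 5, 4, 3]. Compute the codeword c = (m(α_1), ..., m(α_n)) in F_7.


c = [3, 1, 6, 2, 2, 1]

Message polynomial: m(x) = 6 + 1·x + 3·x^2 (mod 7).
For each evaluation point α_i, compute m(α_i) mod 7:
  α_1 = 1: Horner steps 3 → 4 → 3, so m(1) = 3.
  α_2 = 6: Horner steps 3 → 5 → 1, so m(6) = 1.
  α_3 = 2: Horner steps 3 → 0 → 6, so m(2) = 6.
  α_4 = 5: Horner steps 3 → 2 → 2, so m(5) = 2.
  α_5 = 4: Horner steps 3 → 6 → 2, so m(4) = 2.
  α_6 = 3: Horner steps 3 → 3 → 1, so m(3) = 1.
Codeword c = [3, 1, 6, 2, 2, 1] ∈ F_7^6.


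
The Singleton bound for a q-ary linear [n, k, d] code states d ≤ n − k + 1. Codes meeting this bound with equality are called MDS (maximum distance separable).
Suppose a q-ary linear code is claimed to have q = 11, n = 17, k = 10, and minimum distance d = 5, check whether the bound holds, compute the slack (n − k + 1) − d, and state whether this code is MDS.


Singleton RHS = n − k + 1 = 8, slack = 3, bound satisfied, not MDS.

Singleton bound: d ≤ n − k + 1.
Here n = 17, k = 10, so n − k + 1 = 8.
Given d = 5, check d ≤ 8: YES.
Slack = (n − k + 1) − d = 3.
The code is NOT MDS (slack = 3 > 0).
Description: the claimed parameters are [17, 10, 5]_11; such a code would be non-MDS.


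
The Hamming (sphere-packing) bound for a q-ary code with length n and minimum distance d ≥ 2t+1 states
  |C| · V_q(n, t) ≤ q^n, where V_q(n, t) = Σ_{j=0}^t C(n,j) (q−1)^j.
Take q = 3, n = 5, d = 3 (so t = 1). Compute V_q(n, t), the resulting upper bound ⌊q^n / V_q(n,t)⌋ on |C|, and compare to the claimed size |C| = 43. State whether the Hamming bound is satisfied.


V_q(n, t) = 11, q^n = 243, Hamming bound = 22, |C| = 43 > bound (violated).

Step 1: Compute V_q(n, t) = Σ_{j=0}^1 C(n, j) (q−1)^j.
  j = 0: C(5,0)·(2)^0 = 1·1 = 1.
  j = 1: C(5,1)·(2)^1 = 5·2 = 10.
  V_q(n, t) = 1 + 10 = 11.
Step 2: q^n = 3^5 = 243.
Step 3: Hamming bound ⌊q^n / V_q(n,t)⌋ = ⌊243/11⌋ = 22.
Step 4: Compare |C| = 43 to 22: violated.
The claimed |C| lies above the Hamming bound, so no 3-ary code of length 5 with d ≥ 3 can have 43 codewords.


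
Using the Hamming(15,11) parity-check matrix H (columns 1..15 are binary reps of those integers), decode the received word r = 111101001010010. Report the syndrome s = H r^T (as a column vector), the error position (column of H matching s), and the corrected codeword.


s = (1, 1, 1, 0)^T, error position = 14, corrected codeword c = 111101001010000

Compute s = H r^T mod 2 one row at a time:
  s_1 = 0 + 1 + 0 + 1 + 0 + 0 + 1 + 0 = 3 ≡ 1 (mod 2).
  s_2 = 1 + 0 + 1 + 0 + 0 + 0 + 1 + 0 = 3 ≡ 1 (mod 2).
  s_3 = 1 + 1 + 1 + 0 + 0 + 1 + 1 + 0 = 5 ≡ 1 (mod 2).
  s_4 = 1 + 1 + 0 + 0 + 1 + 1 + 0 + 0 = 4 ≡ 0 (mod 2).
s = (1, 1, 1, 0)^T — this equals column 14 of H (binary 1110), so error is at position 14.
Correct: flip bit 14 of r = 111101001010010 to get c = 111101001010000.


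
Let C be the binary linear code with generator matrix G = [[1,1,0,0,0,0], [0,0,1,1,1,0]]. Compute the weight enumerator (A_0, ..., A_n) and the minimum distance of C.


Weight distribution: A_0 = 1, A_2 = 1, A_3 = 1, A_5 = 1. Minimum distance d = 2.

Enumerate all 2^2 = 4 messages m ∈ F_2^2.
For each, compute codeword c = mG in F_2^6, then tally its weight.
  m = 00 → c = 000000, weight = 0.
  m = 10 → c = 110000, weight = 2.
  m = 01 → c = 001110, weight = 3.
  m = 11 → c = 111110, weight = 5.
Tally weights:
  weight 0: 1 codewords.
  weight 2: 1 codewords.
  weight 3: 1 codewords.
  weight 5: 1 codewords.
Minimum distance d = smallest w > 0 with A_w > 0 = 2.
Sanity: Σ A_w = 4 = 2^2 = 4 ✓.


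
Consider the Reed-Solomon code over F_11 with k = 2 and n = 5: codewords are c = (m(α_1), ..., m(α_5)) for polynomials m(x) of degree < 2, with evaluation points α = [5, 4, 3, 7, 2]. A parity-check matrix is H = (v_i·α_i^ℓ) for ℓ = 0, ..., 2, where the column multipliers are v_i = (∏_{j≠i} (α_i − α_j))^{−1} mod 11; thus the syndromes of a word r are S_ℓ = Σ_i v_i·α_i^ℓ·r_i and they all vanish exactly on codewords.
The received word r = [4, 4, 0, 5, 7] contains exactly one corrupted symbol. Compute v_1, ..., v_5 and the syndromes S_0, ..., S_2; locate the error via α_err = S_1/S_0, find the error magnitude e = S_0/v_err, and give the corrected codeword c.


S = (4, 9, 1), error at position 1, error magnitude e = 7, c = [8, 4, 0, 5, 7].

Step 1: column multipliers v_i = (∏_{j≠i}(α_i − α_j))^{−1} mod 11.
  i = 1 (α = 5): (5−4)(5−3)(5−7)(5−2) = 1·2·(−2)·3 = −12 ≡ 10, so v_1 = 10^{−1} = 10 (mod 11).
  i = 2 (α = 4): (4−5)(4−3)(4−7)(4−2) = (−1)·1·(−3)·2 = 6 ≡ 6, so v_2 = 6^{−1} = 2 (mod 11).
  i = 3 (α = 3): (3−5)(3−4)(3−7)(3−2) = (−2)·(−1)·(−4)·1 = −8 ≡ 3, so v_3 = 3^{−1} = 4 (mod 11).
  i = 4 (α = 7): (7−5)(7−4)(7−3)(7−2) = 2·3·4·5 = 120 ≡ 10, so v_4 = 10^{−1} = 10 (mod 11).
  i = 5 (α = 2): (2−5)(2−4)(2−3)(2−7) = (−3)·(−2)·(−1)·(−5) = 30 ≡ 8, so v_5 = 8^{−1} = 7 (mod 11).
  v = [10, 2, 4, 10, 7].
Step 2: syndromes of r = [4, 4, 0, 5, 7] (all sums mod 11).
  S_0 = Σ v_i r_i = 10·4 + 2·4 + 4·0 + 10·5 + 7·7 = 147 ≡ 4.
  S_1 = Σ v_i α_i r_i = 10·5·4 + 2·4·4 + 4·3·0 + 10·7·5 + 7·2·7 = 680 ≡ 9.
  α_i^2 mod 11 = [3, 5, 9, 5, 4].
  S_2 = Σ v_i α_i^2 r_i = 10·3·4 + 2·5·4 + 4·9·0 + 10·5·5 + 7·4·7 = 606 ≡ 1.
  S = (4, 9, 1) ≠ 0, so r is not a codeword (an error is present).
Step 3: locate the error. For a single error e at position i, S_ℓ = v_i·e·α_i^ℓ, so α_err = S_1/S_0.
  S_0^{−1} = 4^{−1} = 3 (mod 11), so α_err = 9·3 = 27 ≡ 5 = α_1. Error position i = 1.
  Consistency check: S_2/S_1 = 1·5 = 5 ≡ 5 = α_err ✓ (single-error assumption holds).
Step 4: error magnitude e = S_0/v_1 = S_0·∏_{j≠1}(α_1 − α_j) = 4·10 = 40 ≡ 7 (mod 11).
Step 5: correct position 1: c_1 = r_1 − e = 4 − 7 ≡ 8 (mod 11). Hence c = [8, 4, 0, 5, 7].
  Check: interpolating c through the α_i gives m(x) = 10 + 4·x (degree < 2) with m(α_i) = c_i for every i, so c is indeed a codeword.


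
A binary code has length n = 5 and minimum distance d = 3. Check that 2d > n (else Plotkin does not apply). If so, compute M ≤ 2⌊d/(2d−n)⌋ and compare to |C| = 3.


Plotkin bound M ≤ 6; given |C| = 3 ≤ bound (satisfied).

Check applicability: 2d = 6, n = 5.
2d − n = 1 > 0, so Plotkin applies.
Compute d/(2d−n) = 3/1 ≈ 3.0000.
⌊d/(2d−n)⌋ = 3.
Plotkin bound: M ≤ 2·3 = 6.
Given |C| = 3, check: satisfied.
This |C| is below the Plotkin bound.


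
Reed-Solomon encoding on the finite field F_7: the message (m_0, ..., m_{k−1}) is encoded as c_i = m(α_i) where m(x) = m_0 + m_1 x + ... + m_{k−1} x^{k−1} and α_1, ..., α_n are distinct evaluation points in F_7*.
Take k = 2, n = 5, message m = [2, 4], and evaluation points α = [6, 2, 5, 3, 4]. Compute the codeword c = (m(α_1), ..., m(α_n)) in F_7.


c = [5, 3, 1, 0, 4]

Message polynomial: m(x) = 2 + 4·x (mod 7).
For each evaluation point α_i, compute m(α_i) mod 7:
  α_1 = 6: Horner steps 4 → 5, so m(6) = 5.
  α_2 = 2: Horner steps 4 → 3, so m(2) = 3.
  α_3 = 5: Horner steps 4 → 1, so m(5) = 1.
  α_4 = 3: Horner steps 4 → 0, so m(3) = 0.
  α_5 = 4: Horner steps 4 → 4, so m(4) = 4.
Codeword c = [5, 3, 1, 0, 4] ∈ F_7^5.


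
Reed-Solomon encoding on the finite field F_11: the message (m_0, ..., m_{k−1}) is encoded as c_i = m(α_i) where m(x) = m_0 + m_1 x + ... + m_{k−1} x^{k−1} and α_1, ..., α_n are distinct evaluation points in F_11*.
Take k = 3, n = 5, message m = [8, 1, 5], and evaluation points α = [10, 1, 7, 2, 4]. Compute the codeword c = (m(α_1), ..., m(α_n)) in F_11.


c = [1, 3, 7, 8, 4]

Message polynomial: m(x) = 8 + 1·x + 5·x^2 (mod 11).
For each evaluation point α_i, compute m(α_i) mod 11:
  α_1 = 10: Horner steps 5 → 7 → 1, so m(10) = 1.
  α_2 = 1: Horner steps 5 → 6 → 3, so m(1) = 3.
  α_3 = 7: Horner steps 5 → 3 → 7, so m(7) = 7.
  α_4 = 2: Horner steps 5 → 0 → 8, so m(2) = 8.
  α_5 = 4: Horner steps 5 → 10 → 4, so m(4) = 4.
Codeword c = [1, 3, 7, 8, 4] ∈ F_11^5.


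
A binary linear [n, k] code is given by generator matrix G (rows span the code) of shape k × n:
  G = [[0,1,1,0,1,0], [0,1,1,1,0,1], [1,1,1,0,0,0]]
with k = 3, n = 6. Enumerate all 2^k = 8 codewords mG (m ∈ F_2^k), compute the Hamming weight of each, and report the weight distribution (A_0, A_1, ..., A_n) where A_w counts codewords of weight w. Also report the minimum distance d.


Weight distribution: A_0 = 1, A_2 = 1, A_3 = 4, A_4 = 1, A_6 = 1. Minimum distance d = 2.

Enumerate all 2^3 = 8 messages m ∈ F_2^3.
For each, compute codeword c = mG in F_2^6, then tally its weight.
  m = 000 → c = 000000, weight = 0.
  m = 100 → c = 011010, weight = 3.
  m = 010 → c = 011101, weight = 4.
  m = 110 → c = 000111, weight = 3.
  m = 001 → c = 111000, weight = 3.
  m = 101 → c = 100010, weight = 2.
  m = 011 → c = 100101, weight = 3.
  m = 111 → c = 111111, weight = 6.
Tally weights:
  weight 0: 1 codewords.
  weight 2: 1 codewords.
  weight 3: 4 codewords.
  weight 4: 1 codewords.
  weight 6: 1 codewords.
Minimum distance d = smallest w > 0 with A_w > 0 = 2.
Sanity: Σ A_w = 8 = 2^3 = 8 ✓.


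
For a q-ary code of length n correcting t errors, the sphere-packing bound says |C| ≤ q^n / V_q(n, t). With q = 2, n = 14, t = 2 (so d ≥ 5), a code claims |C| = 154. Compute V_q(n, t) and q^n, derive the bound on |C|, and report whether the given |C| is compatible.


V_q(n, t) = 106, q^n = 16384, Hamming bound = 154, |C| = 154 ≤ bound (satisfied).

Step 1: Compute V_q(n, t) = Σ_{j=0}^2 C(n, j) (q−1)^j.
  j = 0: C(14,0)·(1)^0 = 1·1 = 1.
  j = 1: C(14,1)·(1)^1 = 14·1 = 14.
  j = 2: C(14,2)·(1)^2 = 91·1 = 91.
  V_q(n, t) = 1 + 14 + 91 = 106.
Step 2: q^n = 2^14 = 16384.
Step 3: Hamming bound ⌊q^n / V_q(n,t)⌋ = ⌊16384/106⌋ = 154.
Step 4: Compare |C| = 154 to 154: satisfied.
The claimed |C| lies at the Hamming bound (tight).


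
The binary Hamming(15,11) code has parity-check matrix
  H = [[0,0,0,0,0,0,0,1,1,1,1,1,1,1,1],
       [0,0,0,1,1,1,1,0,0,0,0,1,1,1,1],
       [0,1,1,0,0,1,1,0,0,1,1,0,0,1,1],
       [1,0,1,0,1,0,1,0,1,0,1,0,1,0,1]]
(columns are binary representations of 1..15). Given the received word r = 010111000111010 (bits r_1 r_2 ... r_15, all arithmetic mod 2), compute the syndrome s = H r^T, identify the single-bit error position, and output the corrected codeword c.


s = (0, 1, 1, 0)^T, error position = 6, corrected codeword c = 010110000111010

Compute s = H r^T mod 2 one row at a time:
  s_1 = 0 + 0 + 1 + 1 + 1 + 0 + 1 + 0 = 4 ≡ 0 (mod 2).
  s_2 = 1 + 1 + 1 + 0 + 1 + 0 + 1 + 0 = 5 ≡ 1 (mod 2).
  s_3 = 1 + 0 + 1 + 0 + 1 + 1 + 1 + 0 = 5 ≡ 1 (mod 2).
  s_4 = 0 + 0 + 1 + 0 + 0 + 1 + 0 + 0 = 2 ≡ 0 (mod 2).
s = (0, 1, 1, 0)^T — this equals column 6 of H (binary 0110), so error is at position 6.
Correct: flip bit 6 of r = 010111000111010 to get c = 010110000111010.


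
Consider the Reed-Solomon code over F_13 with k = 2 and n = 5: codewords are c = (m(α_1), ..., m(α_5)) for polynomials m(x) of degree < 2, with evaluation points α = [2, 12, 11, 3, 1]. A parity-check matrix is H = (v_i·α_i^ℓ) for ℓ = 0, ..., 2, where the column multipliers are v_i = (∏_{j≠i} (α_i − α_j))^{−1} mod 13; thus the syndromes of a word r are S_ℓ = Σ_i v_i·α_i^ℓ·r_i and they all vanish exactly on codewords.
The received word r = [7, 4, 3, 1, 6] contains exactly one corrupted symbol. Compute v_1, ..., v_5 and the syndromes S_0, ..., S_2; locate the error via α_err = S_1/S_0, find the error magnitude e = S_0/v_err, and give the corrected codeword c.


S = (6, 5, 2), error at position 4, error magnitude e = 6, c = [7, 4, 3, 8, 6].

Step 1: column multipliers v_i = (∏_{j≠i}(α_i − α_j))^{−1} mod 13.
  i = 1 (α = 2): (2−12)(2−11)(2−3)(2−1) = (−10)·(−9)·(−1)·1 = −90 ≡ 1, so v_1 = 1^{−1} = 1 (mod 13).
  i = 2 (α = 12): (12−2)(12−11)(12−3)(12−1) = 10·1·9·11 = 990 ≡ 2, so v_2 = 2^{−1} = 7 (mod 13).
  i = 3 (α = 11): (11−2)(11−12)(11−3)(11−1) = 9·(−1)·8·10 = −720 ≡ 8, so v_3 = 8^{−1} = 5 (mod 13).
  i = 4 (α = 3): (3−2)(3−12)(3−11)(3−1) = 1·(−9)·(−8)·2 = 144 ≡ 1, so v_4 = 1^{−1} = 1 (mod 13).
  i = 5 (α = 1): (1−2)(1−12)(1−11)(1−3) = (−1)·(−11)·(−10)·(−2) = 220 ≡ 12, so v_5 = 12^{−1} = 12 (mod 13).
  v = [1, 7, 5, 1, 12].
Step 2: syndromes of r = [7, 4, 3, 1, 6] (all sums mod 13).
  S_0 = Σ v_i r_i = 1·7 + 7·4 + 5·3 + 1·1 + 12·6 = 123 ≡ 6.
  S_1 = Σ v_i α_i r_i = 1·2·7 + 7·12·4 + 5·11·3 + 1·3·1 + 12·1·6 = 590 ≡ 5.
  α_i^2 mod 13 = [4, 1, 4, 9, 1].
  S_2 = Σ v_i α_i^2 r_i = 1·4·7 + 7·1·4 + 5·4·3 + 1·9·1 + 12·1·6 = 197 ≡ 2.
  S = (6, 5, 2) ≠ 0, so r is not a codeword (an error is present).
Step 3: locate the error. For a single error e at position i, S_ℓ = v_i·e·α_i^ℓ, so α_err = S_1/S_0.
  S_0^{−1} = 6^{−1} = 11 (mod 13), so α_err = 5·11 = 55 ≡ 3 = α_4. Error position i = 4.
  Consistency check: S_2/S_1 = 2·8 = 16 ≡ 3 = α_err ✓ (single-error assumption holds).
Step 4: error magnitude e = S_0/v_4 = S_0·∏_{j≠4}(α_4 − α_j) = 6·1 = 6 ≡ 6 (mod 13).
Step 5: correct position 4: c_4 = r_4 − e = 1 − 6 ≡ 8 (mod 13). Hence c = [7, 4, 3, 8, 6].
  Check: interpolating c through the α_i gives m(x) = 5 + 1·x (degree < 2) with m(α_i) = c_i for every i, so c is indeed a codeword.


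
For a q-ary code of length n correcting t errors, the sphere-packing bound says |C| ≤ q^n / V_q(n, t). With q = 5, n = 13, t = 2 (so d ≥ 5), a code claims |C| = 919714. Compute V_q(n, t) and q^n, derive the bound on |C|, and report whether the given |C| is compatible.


V_q(n, t) = 1301, q^n = 1220703125, Hamming bound = 938280, |C| = 919714 ≤ bound (satisfied).

Step 1: Compute V_q(n, t) = Σ_{j=0}^2 C(n, j) (q−1)^j.
  j = 0: C(13,0)·(4)^0 = 1·1 = 1.
  j = 1: C(13,1)·(4)^1 = 13·4 = 52.
  j = 2: C(13,2)·(4)^2 = 78·16 = 1248.
  V_q(n, t) = 1 + 52 + 1248 = 1301.
Step 2: q^n = 5^13 = 1220703125.
Step 3: Hamming bound ⌊q^n / V_q(n,t)⌋ = ⌊1220703125/1301⌋ = 938280.
Step 4: Compare |C| = 919714 to 938280: satisfied.
The claimed |C| lies below the Hamming bound.


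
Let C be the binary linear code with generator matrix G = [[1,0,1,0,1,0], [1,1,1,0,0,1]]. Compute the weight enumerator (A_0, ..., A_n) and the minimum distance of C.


Weight distribution: A_0 = 1, A_3 = 2, A_4 = 1. Minimum distance d = 3.

Enumerate all 2^2 = 4 messages m ∈ F_2^2.
For each, compute codeword c = mG in F_2^6, then tally its weight.
  m = 00 → c = 000000, weight = 0.
  m = 10 → c = 101010, weight = 3.
  m = 01 → c = 111001, weight = 4.
  m = 11 → c = 010011, weight = 3.
Tally weights:
  weight 0: 1 codewords.
  weight 3: 2 codewords.
  weight 4: 1 codewords.
Minimum distance d = smallest w > 0 with A_w > 0 = 3.
Sanity: Σ A_w = 4 = 2^2 = 4 ✓.


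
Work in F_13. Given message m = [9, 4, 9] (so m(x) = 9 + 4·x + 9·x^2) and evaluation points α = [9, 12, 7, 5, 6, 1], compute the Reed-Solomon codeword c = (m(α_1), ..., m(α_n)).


c = [7, 1, 10, 7, 6, 9]

Message polynomial: m(x) = 9 + 4·x + 9·x^2 (mod 13).
For each evaluation point α_i, compute m(α_i) mod 13:
  α_1 = 9: Horner steps 9 → 7 → 7, so m(9) = 7.
  α_2 = 12: Horner steps 9 → 8 → 1, so m(12) = 1.
  α_3 = 7: Horner steps 9 → 2 → 10, so m(7) = 10.
  α_4 = 5: Horner steps 9 → 10 → 7, so m(5) = 7.
  α_5 = 6: Horner steps 9 → 6 → 6, so m(6) = 6.
  α_6 = 1: Horner steps 9 → 0 → 9, so m(1) = 9.
Codeword c = [7, 1, 10, 7, 6, 9] ∈ F_13^6.


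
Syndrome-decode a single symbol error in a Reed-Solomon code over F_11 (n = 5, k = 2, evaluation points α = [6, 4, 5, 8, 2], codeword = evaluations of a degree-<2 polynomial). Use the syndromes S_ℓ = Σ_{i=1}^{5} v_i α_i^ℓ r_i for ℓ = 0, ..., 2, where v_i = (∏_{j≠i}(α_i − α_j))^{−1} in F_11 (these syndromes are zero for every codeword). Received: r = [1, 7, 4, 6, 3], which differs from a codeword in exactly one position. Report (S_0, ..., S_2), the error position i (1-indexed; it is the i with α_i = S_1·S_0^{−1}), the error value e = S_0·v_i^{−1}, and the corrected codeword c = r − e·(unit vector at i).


S = (1, 2, 4), error at position 5, error magnitude e = 1, c = [1, 7, 4, 6, 2].

Step 1: column multipliers v_i = (∏_{j≠i}(α_i − α_j))^{−1} mod 11.
  i = 1 (α = 6): (6−4)(6−5)(6−8)(6−2) = 2·1·(−2)·4 = −16 ≡ 6, so v_1 = 6^{−1} = 2 (mod 11).
  i = 2 (α = 4): (4−6)(4−5)(4−8)(4−2) = (−2)·(−1)·(−4)·2 = −16 ≡ 6, so v_2 = 6^{−1} = 2 (mod 11).
  i = 3 (α = 5): (5−6)(5−4)(5−8)(5−2) = (−1)·1·(−3)·3 = 9 ≡ 9, so v_3 = 9^{−1} = 5 (mod 11).
  i = 4 (α = 8): (8−6)(8−4)(8−5)(8−2) = 2·4·3·6 = 144 ≡ 1, so v_4 = 1^{−1} = 1 (mod 11).
  i = 5 (α = 2): (2−6)(2−4)(2−5)(2−8) = (−4)·(−2)·(−3)·(−6) = 144 ≡ 1, so v_5 = 1^{−1} = 1 (mod 11).
  v = [2, 2, 5, 1, 1].
Step 2: syndromes of r = [1, 7, 4, 6, 3] (all sums mod 11).
  S_0 = Σ v_i r_i = 2·1 + 2·7 + 5·4 + 1·6 + 1·3 = 45 ≡ 1.
  S_1 = Σ v_i α_i r_i = 2·6·1 + 2·4·7 + 5·5·4 + 1·8·6 + 1·2·3 = 222 ≡ 2.
  α_i^2 mod 11 = [3, 5, 3, 9, 4].
  S_2 = Σ v_i α_i^2 r_i = 2·3·1 + 2·5·7 + 5·3·4 + 1·9·6 + 1·4·3 = 202 ≡ 4.
  S = (1, 2, 4) ≠ 0, so r is not a codeword (an error is present).
Step 3: locate the error. For a single error e at position i, S_ℓ = v_i·e·α_i^ℓ, so α_err = S_1/S_0.
  S_0^{−1} = 1^{−1} = 1 (mod 11), so α_err = 2·1 = 2 ≡ 2 = α_5. Error position i = 5.
  Consistency check: S_2/S_1 = 4·6 = 24 ≡ 2 = α_err ✓ (single-error assumption holds).
Step 4: error magnitude e = S_0/v_5 = S_0·∏_{j≠5}(α_5 − α_j) = 1·1 = 1 ≡ 1 (mod 11).
Step 5: correct position 5: c_5 = r_5 − e = 3 − 1 ≡ 2 (mod 11). Hence c = [1, 7, 4, 6, 2].
  Check: interpolating c through the α_i gives m(x) = 8 + 8·x (degree < 2) with m(α_i) = c_i for every i, so c is indeed a codeword.


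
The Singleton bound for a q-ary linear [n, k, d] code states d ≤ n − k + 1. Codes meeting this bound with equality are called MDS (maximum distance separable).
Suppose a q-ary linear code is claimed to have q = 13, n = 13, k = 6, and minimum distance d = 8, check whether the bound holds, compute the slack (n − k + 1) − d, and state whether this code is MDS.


Singleton RHS = n − k + 1 = 8, slack = 0, bound satisfied, MDS.

Singleton bound: d ≤ n − k + 1.
Here n = 13, k = 6, so n − k + 1 = 8.
Given d = 8, check d ≤ 8: YES.
Slack = (n − k + 1) − d = 0.
The code is MDS (slack = 0).
Description: the claimed parameters are [13, 6, 8]_13; such a code would be MDS (meets Singleton bound).


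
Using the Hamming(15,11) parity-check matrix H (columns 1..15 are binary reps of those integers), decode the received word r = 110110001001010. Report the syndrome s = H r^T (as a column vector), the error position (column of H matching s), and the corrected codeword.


s = (1, 0, 0, 1)^T, error position = 9, corrected codeword c = 110110000001010

Compute s = H r^T mod 2 one row at a time:
  s_1 = 0 + 1 + 0 + 0 + 1 + 0 + 1 + 0 = 3 ≡ 1 (mod 2).
  s_2 = 1 + 1 + 0 + 0 + 1 + 0 + 1 + 0 = 4 ≡ 0 (mod 2).
  s_3 = 1 + 0 + 0 + 0 + 0 + 0 + 1 + 0 = 2 ≡ 0 (mod 2).
  s_4 = 1 + 0 + 1 + 0 + 1 + 0 + 0 + 0 = 3 ≡ 1 (mod 2).
s = (1, 0, 0, 1)^T — this equals column 9 of H (binary 1001), so error is at position 9.
Correct: flip bit 9 of r = 110110001001010 to get c = 110110000001010.


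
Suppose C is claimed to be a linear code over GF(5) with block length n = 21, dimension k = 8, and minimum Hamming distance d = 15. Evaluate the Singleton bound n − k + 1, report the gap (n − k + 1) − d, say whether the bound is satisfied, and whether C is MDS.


Singleton RHS = n − k + 1 = 14, slack = -1, bound violated (no such code; not MDS).

Singleton bound: d ≤ n − k + 1.
Here n = 21, k = 8, so n − k + 1 = 14.
Given d = 15, check d ≤ 14: NO.
Slack = (n − k + 1) − d = -1.
The slack is negative: d = 15 exceeds n − k + 1 = 14 by 1, so the Singleton bound is violated and no linear [21, 8, 15]_5 code can exist. In particular it is not MDS (MDS requires d = n − k + 1 exactly).
Description: the claimed parameters are [21, 8, 15]_5; such a code would be impossible (violates the Singleton bound).


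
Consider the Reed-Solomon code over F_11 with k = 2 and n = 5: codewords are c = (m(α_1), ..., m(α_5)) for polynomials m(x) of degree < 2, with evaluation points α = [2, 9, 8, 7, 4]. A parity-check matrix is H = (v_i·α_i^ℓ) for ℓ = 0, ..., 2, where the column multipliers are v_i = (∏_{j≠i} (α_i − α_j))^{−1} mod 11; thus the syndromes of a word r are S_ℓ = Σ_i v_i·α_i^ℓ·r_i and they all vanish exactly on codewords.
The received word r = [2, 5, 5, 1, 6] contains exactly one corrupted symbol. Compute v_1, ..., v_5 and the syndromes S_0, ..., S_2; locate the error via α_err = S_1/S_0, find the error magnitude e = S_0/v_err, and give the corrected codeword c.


S = (10, 3, 2), error at position 3, error magnitude e = 2, c = [2, 5, 3, 1, 6].

Step 1: column multipliers v_i = (∏_{j≠i}(α_i − α_j))^{−1} mod 11.
  i = 1 (α = 2): (2−9)(2−8)(2−7)(2−4) = (−7)·(−6)·(−5)·(−2) = 420 ≡ 2, so v_1 = 2^{−1} = 6 (mod 11).
  i = 2 (α = 9): (9−2)(9−8)(9−7)(9−4) = 7·1·2·5 = 70 ≡ 4, so v_2 = 4^{−1} = 3 (mod 11).
  i = 3 (α = 8): (8−2)(8−9)(8−7)(8−4) = 6·(−1)·1·4 = −24 ≡ 9, so v_3 = 9^{−1} = 5 (mod 11).
  i = 4 (α = 7): (7−2)(7−9)(7−8)(7−4) = 5·(−2)·(−1)·3 = 30 ≡ 8, so v_4 = 8^{−1} = 7 (mod 11).
  i = 5 (α = 4): (4−2)(4−9)(4−8)(4−7) = 2·(−5)·(−4)·(−3) = −120 ≡ 1, so v_5 = 1^{−1} = 1 (mod 11).
  v = [6, 3, 5, 7, 1].
Step 2: syndromes of r = [2, 5, 5, 1, 6] (all sums mod 11).
  S_0 = Σ v_i r_i = 6·2 + 3·5 + 5·5 + 7·1 + 1·6 = 65 ≡ 10.
  S_1 = Σ v_i α_i r_i = 6·2·2 + 3·9·5 + 5·8·5 + 7·7·1 + 1·4·6 = 432 ≡ 3.
  α_i^2 mod 11 = [4, 4, 9, 5, 5].
  S_2 = Σ v_i α_i^2 r_i = 6·4·2 + 3·4·5 + 5·9·5 + 7·5·1 + 1·5·6 = 398 ≡ 2.
  S = (10, 3, 2) ≠ 0, so r is not a codeword (an error is present).
Step 3: locate the error. For a single error e at position i, S_ℓ = v_i·e·α_i^ℓ, so α_err = S_1/S_0.
  S_0^{−1} = 10^{−1} = 10 (mod 11), so α_err = 3·10 = 30 ≡ 8 = α_3. Error position i = 3.
  Consistency check: S_2/S_1 = 2·4 = 8 ≡ 8 = α_err ✓ (single-error assumption holds).
Step 4: error magnitude e = S_0/v_3 = S_0·∏_{j≠3}(α_3 − α_j) = 10·9 = 90 ≡ 2 (mod 11).
Step 5: correct position 3: c_3 = r_3 − e = 5 − 2 ≡ 3 (mod 11). Hence c = [2, 5, 3, 1, 6].
  Check: interpolating c through the α_i gives m(x) = 9 + 2·x (degree < 2) with m(α_i) = c_i for every i, so c is indeed a codeword.


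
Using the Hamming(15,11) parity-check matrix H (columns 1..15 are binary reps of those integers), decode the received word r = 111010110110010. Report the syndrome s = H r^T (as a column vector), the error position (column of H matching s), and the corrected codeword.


s = (0, 1, 0, 1)^T, error position = 5, corrected codeword c = 111000110110010

Compute s = H r^T mod 2 one row at a time:
  s_1 = 1 + 0 + 1 + 1 + 0 + 0 + 1 + 0 = 4 ≡ 0 (mod 2).
  s_2 = 0 + 1 + 0 + 1 + 0 + 0 + 1 + 0 = 3 ≡ 1 (mod 2).
  s_3 = 1 + 1 + 0 + 1 + 1 + 1 + 1 + 0 = 6 ≡ 0 (mod 2).
  s_4 = 1 + 1 + 1 + 1 + 0 + 1 + 0 + 0 = 5 ≡ 1 (mod 2).
s = (0, 1, 0, 1)^T — this equals column 5 of H (binary 0101), so error is at position 5.
Correct: flip bit 5 of r = 111010110110010 to get c = 111000110110010.
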